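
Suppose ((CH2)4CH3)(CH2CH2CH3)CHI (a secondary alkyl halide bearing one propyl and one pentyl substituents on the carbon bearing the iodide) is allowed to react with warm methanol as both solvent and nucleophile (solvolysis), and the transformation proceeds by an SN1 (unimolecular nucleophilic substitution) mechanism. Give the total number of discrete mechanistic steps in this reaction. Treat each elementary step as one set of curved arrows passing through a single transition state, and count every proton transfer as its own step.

3

Step 1: The C–I bond breaks with both electrons going to the iodide; I⁻ leaves and a secondary carbocation remains.
(No 1,2-shift: no single shift to an adjacent carbon would give a more stable cation.)
Step 2: Nucleophilic capture: the oxygen of CH3OH bonds to the cationic carbon, producing an oxonium-ion intermediate.
Step 3: Deprotonation of the oxonium oxygen by solvent methanol yields the neutral ether.
Total: 3 elementary steps.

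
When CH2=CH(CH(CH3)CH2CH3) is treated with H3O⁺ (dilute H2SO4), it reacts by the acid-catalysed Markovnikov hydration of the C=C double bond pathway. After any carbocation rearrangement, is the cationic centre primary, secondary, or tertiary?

tertiary

Step 1: Protonation of the alkene by H3O⁺: the π bond acts as the nucleophile and picks up H⁺, giving the more stable (Markovnikov) secondary carbocation. H2O is released.
Step 2: A 1,2-hydride shift from the adjacent sec-butyl carbon moves the positive charge from the secondary centre to an adjacent carbon, generating a more stable tertiary carbocation.
The cation rearranges from secondary to tertiary via a 1,2-hydride shift from the adjacent sec-butyl carbon; the tertiary cation is what reacts next.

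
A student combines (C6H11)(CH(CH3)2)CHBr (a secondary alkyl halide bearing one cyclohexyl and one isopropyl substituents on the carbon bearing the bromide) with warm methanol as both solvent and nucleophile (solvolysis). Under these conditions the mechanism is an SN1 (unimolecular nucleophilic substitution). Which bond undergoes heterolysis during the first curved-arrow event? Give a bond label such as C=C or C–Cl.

C–Br

Step 1: Rate-determining heterolysis of the C–Br bond gives Br⁻ and a secondary carbocation.
The bond broken in this step is the C–Br bond.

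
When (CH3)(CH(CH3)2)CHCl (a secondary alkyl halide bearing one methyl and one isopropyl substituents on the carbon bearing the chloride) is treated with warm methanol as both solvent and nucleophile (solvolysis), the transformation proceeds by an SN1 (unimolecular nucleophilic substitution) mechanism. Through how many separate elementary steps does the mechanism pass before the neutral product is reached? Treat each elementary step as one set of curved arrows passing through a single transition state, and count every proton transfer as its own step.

Step 1: Rate-determining heterolysis of the C–Cl bond gives Cl⁻ and a secondary carbocation.
Step 2: A hydride (H with its bonding pair) migrates from the adjacent isopropyl carbon to the cationic centre — a 1,2-hydride shift — upgrading the secondary cation to a tertiary one.
Step 3: CH3OH donates an oxygen lone pair into the empty p orbital of the cation, giving a protonated ether (an oxonium ion).
Step 4: Proton transfer from the O–H of the oxonium ion to a solvent molecule delivers the neutral ether.
Total: 4 elementary steps.

4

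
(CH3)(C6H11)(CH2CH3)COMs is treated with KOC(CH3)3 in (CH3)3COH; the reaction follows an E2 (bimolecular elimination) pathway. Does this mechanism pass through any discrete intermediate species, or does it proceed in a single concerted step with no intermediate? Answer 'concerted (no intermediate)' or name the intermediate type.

Concerted anti-periplanar elimination: (CH3)3CO⁻ abstracts a β-H while MsO⁻ leaves, and the C–H electrons become the new C=C π bond — all in a single transition state.
All bond changes occur in one transition state; no discrete intermediate is formed.

concerted (no intermediate)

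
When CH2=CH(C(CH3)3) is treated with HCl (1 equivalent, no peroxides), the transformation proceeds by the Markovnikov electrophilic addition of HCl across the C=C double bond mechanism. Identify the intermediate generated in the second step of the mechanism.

tertiary carbocation

Step 1: Electrophilic addition begins with the π(C=C) electrons forming a bond to the proton of HCl. Following Markovnikov's rule, the resulting cation is secondary. The H–Cl bond breaks heterolytically, releasing Cl⁻.
Step 2: A methyl group with its bonding pair migrates from the adjacent tert-butyl carbon to the cationic centre — a 1,2-methyl shift — upgrading the secondary cation to a tertiary one.
After step 2 the species present is a tertiary carbocation.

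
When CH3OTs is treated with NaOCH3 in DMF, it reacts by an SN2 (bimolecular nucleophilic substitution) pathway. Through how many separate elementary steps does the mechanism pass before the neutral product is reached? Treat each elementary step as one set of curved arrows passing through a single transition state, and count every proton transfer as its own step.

Step 1: The methoxide nucleophile donates a lone pair from O to the α-carbon in a backside attack; simultaneously the C–O σ-bond breaks and both of its electrons leave with TsO⁻. One concerted step with inversion of configuration.
Total: 1 elementary step.

1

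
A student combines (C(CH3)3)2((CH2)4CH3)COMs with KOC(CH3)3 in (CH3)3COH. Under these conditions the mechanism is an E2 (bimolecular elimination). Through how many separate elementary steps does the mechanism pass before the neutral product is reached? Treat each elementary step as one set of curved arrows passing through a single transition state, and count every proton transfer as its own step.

1

Step 1: In one step, (CH3)3CO⁻ pulls off a β-proton, the C–O bond cleaves, and a C=C double bond forms between the α- and β-carbons (E2, anti elimination).
Total: 1 elementary step.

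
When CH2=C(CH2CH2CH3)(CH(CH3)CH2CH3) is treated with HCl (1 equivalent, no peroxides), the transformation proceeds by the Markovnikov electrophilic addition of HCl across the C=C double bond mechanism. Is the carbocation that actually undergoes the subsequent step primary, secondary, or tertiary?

Step 1: The π electrons of the C=C bond attack a proton of HCl; Markovnikov addition places the new C–H on the less-substituted alkene carbon, so the positive charge ends up on the more-substituted carbon — a tertiary carbocation. The H–Cl bond breaks heterolytically, releasing Cl⁻.
No single 1,2-shift to an adjacent carbon would give a more-substituted cation, so no rearrangement occurs.

tertiary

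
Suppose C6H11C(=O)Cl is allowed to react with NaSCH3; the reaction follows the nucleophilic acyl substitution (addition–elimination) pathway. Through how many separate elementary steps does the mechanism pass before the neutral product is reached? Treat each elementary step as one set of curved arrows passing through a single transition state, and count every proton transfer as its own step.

Step 1: Nucleophilic addition of CH3S⁻ to the acyl carbon breaks the π(C=O) bond and yields a tetrahedral, anionic intermediate.
Step 2: An oxygen lone pair re-forms the C=O π bond as the C–Cl σ-bond breaks; Cl⁻ is expelled.
Total: 2 elementary steps.

2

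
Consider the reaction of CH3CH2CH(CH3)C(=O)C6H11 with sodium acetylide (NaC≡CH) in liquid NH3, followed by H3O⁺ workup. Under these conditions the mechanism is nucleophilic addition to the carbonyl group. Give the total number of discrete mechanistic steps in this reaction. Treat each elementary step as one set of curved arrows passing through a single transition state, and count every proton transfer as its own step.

Step 1: Nucleophilic addition: HC≡C⁻ adds to the carbonyl carbon, pushing the π(C=O) electron pair onto oxygen and giving a tetrahedral alkoxide.
Step 2: On H3O⁺ workup the alkoxide oxygen is protonated, giving a propargyl alcohol.
Total: 2 elementary steps.

2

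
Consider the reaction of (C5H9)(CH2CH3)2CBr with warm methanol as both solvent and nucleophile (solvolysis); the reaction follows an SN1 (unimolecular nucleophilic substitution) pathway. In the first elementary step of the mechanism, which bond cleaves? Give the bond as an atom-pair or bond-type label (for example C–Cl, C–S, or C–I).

Step 1: Unassisted departure of Br⁻ (taking the C–Br bonding pair) generates a tertiary carbocation.
The bond broken in this step is the C–Br bond.

C–Br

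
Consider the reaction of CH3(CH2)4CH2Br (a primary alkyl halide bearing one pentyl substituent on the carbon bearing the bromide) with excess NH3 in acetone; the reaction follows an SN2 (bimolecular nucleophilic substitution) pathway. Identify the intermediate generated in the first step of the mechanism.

ammonium ion

Step 1: A lone pair on the N of NH3 attacks the α-carbon from the back side while the C–Br bond breaks; both bonding electrons leave with Br⁻. The product of this concerted step is an alkylammonium ion.
After step 1 the species present is an ammonium ion.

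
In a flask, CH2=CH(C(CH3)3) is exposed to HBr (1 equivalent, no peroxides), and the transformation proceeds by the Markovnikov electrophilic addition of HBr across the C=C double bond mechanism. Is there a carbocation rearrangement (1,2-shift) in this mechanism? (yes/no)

The first-formed carbocation is secondary.
The adjacent tert-butyl carbon has no hydrogen but bears methyl groups; migration of one methyl with its bonding pair (a 1,2-methyl shift) places the charge on a tertiary centre.
Tertiary is more stable than secondary, so the shift occurs.

yes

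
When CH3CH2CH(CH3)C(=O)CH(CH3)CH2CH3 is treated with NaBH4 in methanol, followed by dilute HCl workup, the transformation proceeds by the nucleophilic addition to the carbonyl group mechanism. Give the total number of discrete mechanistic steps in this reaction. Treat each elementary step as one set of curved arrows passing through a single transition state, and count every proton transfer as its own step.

2

Step 1: A lone pair / filled orbital on H⁻ (delivered from BH4⁻) attacks the electrophilic carbonyl carbon; the π(C=O) electrons shift onto oxygen, producing a tetrahedral alkoxide intermediate.
Step 2: Protonation of the alkoxide by dilute HCl workup furnishes an alcohol.
Total: 2 elementary steps.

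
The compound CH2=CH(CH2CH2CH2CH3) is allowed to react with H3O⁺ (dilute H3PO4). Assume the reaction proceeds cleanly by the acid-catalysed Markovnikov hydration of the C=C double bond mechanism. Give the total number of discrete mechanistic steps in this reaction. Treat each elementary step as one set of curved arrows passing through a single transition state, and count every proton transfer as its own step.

3

Step 1: The π electrons of the C=C bond attack a proton of H3O⁺; Markovnikov addition places the new C–H on the less-substituted alkene carbon, so the positive charge ends up on the more-substituted carbon — a secondary carbocation. H2O is released.
(No 1,2-shift: no single shift to an adjacent carbon would give a more stable cation.)
Step 2: Water acts as the nucleophile: an oxygen lone pair bonds to the cationic carbon, giving an oxonium-ion intermediate.
Step 3: H2O removes a proton from the oxonium oxygen, regenerating H3O⁺ and giving the neutral alcohol.
Total: 3 elementary steps.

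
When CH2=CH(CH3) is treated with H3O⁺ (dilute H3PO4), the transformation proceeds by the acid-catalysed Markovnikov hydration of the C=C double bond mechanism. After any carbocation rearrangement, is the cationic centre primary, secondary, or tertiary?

Step 1: Protonation of the alkene by H3O⁺: the π bond acts as the nucleophile and picks up H⁺, giving the more stable (Markovnikov) secondary carbocation. H2O is released.
No single 1,2-shift to an adjacent carbon would give a more-substituted cation, so no rearrangement occurs.

secondary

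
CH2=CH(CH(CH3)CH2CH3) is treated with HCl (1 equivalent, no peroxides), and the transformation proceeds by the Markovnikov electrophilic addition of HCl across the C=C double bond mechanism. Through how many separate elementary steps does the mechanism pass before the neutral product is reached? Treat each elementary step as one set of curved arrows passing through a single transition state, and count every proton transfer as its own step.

Step 1: Protonation of the alkene by HCl: the π bond acts as the nucleophile and picks up H⁺, giving the more stable (Markovnikov) secondary carbocation. The H–Cl bond breaks heterolytically, releasing Cl⁻.
Step 2: A hydride (H with its bonding pair) migrates from the adjacent sec-butyl carbon to the cationic centre — a 1,2-hydride shift — upgrading the secondary cation to a tertiary one.
Step 3: The Cl⁻ anion donates a lone pair to the carbocation, forming the new C–Cl σ-bond and giving the neutral alkyl halide.
Total: 3 elementary steps.

3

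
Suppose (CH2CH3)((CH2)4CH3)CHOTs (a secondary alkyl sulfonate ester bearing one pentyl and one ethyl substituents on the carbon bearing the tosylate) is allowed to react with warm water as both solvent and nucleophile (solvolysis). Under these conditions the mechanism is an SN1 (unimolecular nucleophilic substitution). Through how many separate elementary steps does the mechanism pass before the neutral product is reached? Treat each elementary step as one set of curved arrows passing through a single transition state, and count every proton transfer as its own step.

3

Step 1: Unassisted departure of TsO⁻ (taking the C–O bonding pair) generates a secondary carbocation.
(No 1,2-shift: no single shift to an adjacent carbon would give a more stable cation.)
Step 2: A lone pair on the oxygen of H2O attacks the carbocation, forming a new C–O σ-bond and an oxonium ion.
Step 3: A second solvent molecule removes the proton on oxygen, giving the neutral alcohol product.
Total: 3 elementary steps.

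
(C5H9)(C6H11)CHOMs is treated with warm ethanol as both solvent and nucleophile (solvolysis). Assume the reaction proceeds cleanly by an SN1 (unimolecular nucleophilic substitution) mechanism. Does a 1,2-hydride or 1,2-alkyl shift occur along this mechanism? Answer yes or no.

yes

The first-formed carbocation is secondary.
The adjacent cyclohexyl carbon already bears 2 other carbon substituents and has a hydrogen to migrate; after a 1,2-hydride shift from that carbon the positive charge sits on a tertiary centre.
Tertiary is more stable than secondary, so the shift occurs.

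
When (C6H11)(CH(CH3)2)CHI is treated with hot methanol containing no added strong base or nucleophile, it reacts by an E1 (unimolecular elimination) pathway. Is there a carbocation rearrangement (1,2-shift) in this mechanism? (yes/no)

The first-formed carbocation is secondary.
The adjacent cyclohexyl carbon already bears 2 other carbon substituents and has a hydrogen to migrate; after a 1,2-hydride shift from that carbon the positive charge sits on a tertiary centre.
Tertiary is more stable than secondary, so the shift occurs.

yes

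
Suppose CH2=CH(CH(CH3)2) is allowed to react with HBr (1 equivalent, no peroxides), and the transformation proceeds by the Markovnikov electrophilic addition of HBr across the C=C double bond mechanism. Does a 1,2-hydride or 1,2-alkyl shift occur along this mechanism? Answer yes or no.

The first-formed carbocation is secondary.
The adjacent isopropyl carbon already bears 2 other carbon substituents and has a hydrogen to migrate; after a 1,2-hydride shift from that carbon the positive charge sits on a tertiary centre.
Tertiary is more stable than secondary, so the shift occurs.

yes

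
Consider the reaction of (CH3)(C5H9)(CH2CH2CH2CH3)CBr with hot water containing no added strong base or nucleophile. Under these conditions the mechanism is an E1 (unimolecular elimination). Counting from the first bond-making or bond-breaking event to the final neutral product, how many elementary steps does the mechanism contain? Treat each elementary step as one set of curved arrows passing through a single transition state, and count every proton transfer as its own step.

2

Step 1: Rate-determining heterolysis of the C–Br bond gives Br⁻ and a tertiary carbocation.
(No 1,2-shift: no single shift to an adjacent carbon would give a more stable cation.)
Step 2: Loss of a β-proton to a water molecule of the solvent: the C–H bonding pair collapses toward the cationic carbon to form the C=C π bond, yielding the alkene.
Total: 2 elementary steps.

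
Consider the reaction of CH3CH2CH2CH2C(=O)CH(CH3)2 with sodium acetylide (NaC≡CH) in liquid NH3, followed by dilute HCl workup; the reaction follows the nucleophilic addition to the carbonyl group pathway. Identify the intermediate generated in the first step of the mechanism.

Step 1: HC≡C⁻ attacks the sp² carbonyl carbon; the C=O π bond breaks and the electrons end up as a lone pair on the alkoxide oxygen of the tetrahedral intermediate.
After step 1 the species present is a tetrahedral alkoxide intermediate.

tetrahedral alkoxide intermediate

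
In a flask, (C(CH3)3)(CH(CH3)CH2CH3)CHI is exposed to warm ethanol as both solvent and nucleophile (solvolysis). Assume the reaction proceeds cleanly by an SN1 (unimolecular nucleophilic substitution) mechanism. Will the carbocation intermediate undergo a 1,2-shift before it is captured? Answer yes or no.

yes

The first-formed carbocation is secondary.
The adjacent sec-butyl carbon already bears 2 other carbon substituents and has a hydrogen to migrate; after a 1,2-hydride shift from that carbon the positive charge sits on a tertiary centre.
Tertiary is more stable than secondary, so the shift occurs.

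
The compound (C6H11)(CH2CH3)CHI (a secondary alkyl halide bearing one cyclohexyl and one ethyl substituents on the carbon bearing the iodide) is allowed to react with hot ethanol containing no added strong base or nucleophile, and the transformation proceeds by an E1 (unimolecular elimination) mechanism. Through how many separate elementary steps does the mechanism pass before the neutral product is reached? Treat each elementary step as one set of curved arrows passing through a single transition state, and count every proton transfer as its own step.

Step 1: Rate-determining heterolysis of the C–I bond gives I⁻ and a secondary carbocation.
Step 2: A 1,2-hydride shift from the adjacent cyclohexyl carbon moves the positive charge from the secondary centre to an adjacent carbon, generating a more stable tertiary carbocation.
Step 3: An ethanol molecule (solvent) deprotonates a β-carbon; as the C–H bond breaks, those electrons form the new alkene π bond.
Total: 3 elementary steps.

3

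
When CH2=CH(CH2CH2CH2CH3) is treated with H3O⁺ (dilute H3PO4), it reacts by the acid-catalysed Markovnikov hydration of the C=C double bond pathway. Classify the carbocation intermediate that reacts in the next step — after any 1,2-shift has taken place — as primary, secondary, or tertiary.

secondary

Step 1: Protonation of the alkene by H3O⁺: the π bond acts as the nucleophile and picks up H⁺, giving the more stable (Markovnikov) secondary carbocation. H2O is released.
No single 1,2-shift to an adjacent carbon would give a more-substituted cation, so no rearrangement occurs.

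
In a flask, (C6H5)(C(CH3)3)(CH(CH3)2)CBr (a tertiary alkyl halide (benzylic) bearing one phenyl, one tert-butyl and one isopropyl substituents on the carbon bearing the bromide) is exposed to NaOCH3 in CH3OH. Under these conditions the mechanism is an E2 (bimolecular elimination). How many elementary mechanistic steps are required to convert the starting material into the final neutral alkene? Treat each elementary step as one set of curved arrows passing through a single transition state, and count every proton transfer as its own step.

1

Step 1: In one step, CH3O⁻ pulls off a β-proton, the C–Br bond cleaves, and a C=C double bond forms between the α- and β-carbons (E2, anti elimination).
Total: 1 elementary step.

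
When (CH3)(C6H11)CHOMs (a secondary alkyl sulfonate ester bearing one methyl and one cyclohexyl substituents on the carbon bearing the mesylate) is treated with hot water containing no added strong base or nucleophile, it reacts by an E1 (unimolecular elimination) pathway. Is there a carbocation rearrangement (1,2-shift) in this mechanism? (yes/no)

The first-formed carbocation is secondary.
The adjacent cyclohexyl carbon already bears 2 other carbon substituents and has a hydrogen to migrate; after a 1,2-hydride shift from that carbon the positive charge sits on a tertiary centre.
Tertiary is more stable than secondary, so the shift occurs.

yes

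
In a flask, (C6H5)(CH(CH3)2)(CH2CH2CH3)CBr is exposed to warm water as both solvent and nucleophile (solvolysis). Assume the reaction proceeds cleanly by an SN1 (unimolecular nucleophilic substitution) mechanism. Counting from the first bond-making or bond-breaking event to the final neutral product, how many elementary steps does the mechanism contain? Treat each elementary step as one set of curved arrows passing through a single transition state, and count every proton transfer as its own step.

3

Step 1: Rate-determining heterolysis of the C–Br bond gives Br⁻ and a tertiary carbocation.
(No 1,2-shift: no single shift to an adjacent carbon would give a more stable cation.)
Step 2: Nucleophilic capture: the oxygen of H2O bonds to the cationic carbon, producing an oxonium-ion intermediate.
Step 3: A second solvent molecule removes the proton on oxygen, giving the neutral alcohol product.
Total: 3 elementary steps.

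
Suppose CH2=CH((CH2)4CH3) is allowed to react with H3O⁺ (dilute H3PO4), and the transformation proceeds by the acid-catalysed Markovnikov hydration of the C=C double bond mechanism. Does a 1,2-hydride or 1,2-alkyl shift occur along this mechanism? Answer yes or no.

The first-formed carbocation is secondary.
No single 1,2-shift to an adjacent carbon would produce a more-substituted cation than the one already present, so no rearrangement occurs.

no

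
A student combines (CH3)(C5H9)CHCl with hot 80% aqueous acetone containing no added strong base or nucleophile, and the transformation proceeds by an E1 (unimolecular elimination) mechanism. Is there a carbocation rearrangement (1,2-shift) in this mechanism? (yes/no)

The first-formed carbocation is secondary.
The adjacent cyclopentyl carbon already bears 2 other carbon substituents and has a hydrogen to migrate; after a 1,2-hydride shift from that carbon the positive charge sits on a tertiary centre.
Tertiary is more stable than secondary, so the shift occurs.

yes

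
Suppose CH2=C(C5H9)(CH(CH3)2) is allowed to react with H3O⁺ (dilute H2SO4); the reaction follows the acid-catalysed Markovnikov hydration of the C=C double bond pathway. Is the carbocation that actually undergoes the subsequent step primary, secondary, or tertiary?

tertiary

Step 1: The π electrons of the C=C bond attack a proton of H3O⁺; Markovnikov addition places the new C–H on the less-substituted alkene carbon, so the positive charge ends up on the more-substituted carbon — a tertiary carbocation. H2O is released.
No single 1,2-shift to an adjacent carbon would give a more-substituted cation, so no rearrangement occurs.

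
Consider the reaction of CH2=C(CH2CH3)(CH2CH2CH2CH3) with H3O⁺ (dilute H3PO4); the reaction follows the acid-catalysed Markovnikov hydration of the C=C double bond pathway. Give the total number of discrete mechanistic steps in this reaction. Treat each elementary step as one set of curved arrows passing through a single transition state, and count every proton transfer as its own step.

Step 1: Protonation of the alkene by H3O⁺: the π bond acts as the nucleophile and picks up H⁺, giving the more stable (Markovnikov) tertiary carbocation. H2O is released.
(No 1,2-shift: no single shift to an adjacent carbon would give a more stable cation.)
Step 2: Nucleophilic capture of the cation by H2O produces the protonated alcohol (an oxonium ion).
Step 3: H2O removes a proton from the oxonium oxygen, regenerating H3O⁺ and giving the neutral alcohol.
Total: 3 elementary steps.

3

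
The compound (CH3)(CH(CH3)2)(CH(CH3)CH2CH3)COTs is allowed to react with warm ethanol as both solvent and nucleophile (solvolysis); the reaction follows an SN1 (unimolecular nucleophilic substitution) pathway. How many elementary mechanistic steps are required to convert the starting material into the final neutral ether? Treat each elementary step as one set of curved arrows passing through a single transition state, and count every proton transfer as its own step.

3

Step 1: Rate-determining heterolysis of the C–O bond gives TsO⁻ and a tertiary carbocation.
(No 1,2-shift: no single shift to an adjacent carbon would give a more stable cation.)
Step 2: A lone pair on the oxygen of CH3CH2OH attacks the carbocation, forming a new C–O σ-bond and an oxonium ion.
Step 3: A second solvent molecule removes the proton on oxygen, giving the neutral ether product.
Total: 3 elementary steps.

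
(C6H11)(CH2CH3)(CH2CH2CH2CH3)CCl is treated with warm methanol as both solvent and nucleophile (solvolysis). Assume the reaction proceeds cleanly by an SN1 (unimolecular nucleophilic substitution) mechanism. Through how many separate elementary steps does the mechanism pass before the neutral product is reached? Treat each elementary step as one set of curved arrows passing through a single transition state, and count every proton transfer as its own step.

Step 1: Unassisted departure of Cl⁻ (taking the C–Cl bonding pair) generates a tertiary carbocation.
(No 1,2-shift: no single shift to an adjacent carbon would give a more stable cation.)
Step 2: Nucleophilic capture: the oxygen of CH3OH bonds to the cationic carbon, producing an oxonium-ion intermediate.
Step 3: Proton transfer from the O–H of the oxonium ion to a solvent molecule delivers the neutral ether.
Total: 3 elementary steps.

3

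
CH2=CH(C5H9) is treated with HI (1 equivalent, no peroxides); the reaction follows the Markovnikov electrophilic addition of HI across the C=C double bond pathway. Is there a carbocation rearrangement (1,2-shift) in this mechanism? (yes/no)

The first-formed carbocation is secondary.
The adjacent cyclopentyl carbon already bears 2 other carbon substituents and has a hydrogen to migrate; after a 1,2-hydride shift from that carbon the positive charge sits on a tertiary centre.
Tertiary is more stable than secondary, so the shift occurs.

yes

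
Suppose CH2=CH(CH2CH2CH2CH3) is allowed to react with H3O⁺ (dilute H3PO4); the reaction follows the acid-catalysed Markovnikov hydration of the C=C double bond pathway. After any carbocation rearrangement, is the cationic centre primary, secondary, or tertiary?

secondary

Step 1: The π electrons of the C=C bond attack a proton of H3O⁺; Markovnikov addition places the new C–H on the less-substituted alkene carbon, so the positive charge ends up on the more-substituted carbon — a secondary carbocation. H2O is released.
No single 1,2-shift to an adjacent carbon would give a more-substituted cation, so no rearrangement occurs.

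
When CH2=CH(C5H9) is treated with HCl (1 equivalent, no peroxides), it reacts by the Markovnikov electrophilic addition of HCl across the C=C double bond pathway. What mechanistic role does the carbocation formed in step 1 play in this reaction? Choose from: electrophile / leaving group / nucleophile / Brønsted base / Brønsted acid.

Step 3: Cl⁻ captures the cation: a lone pair on Cl⁻ fills the empty p orbital, producing the alkyl halide product.
The carbocation formed in step 1 accepts an electron pair into an empty or π* orbital — it is the electrophile.

electrophile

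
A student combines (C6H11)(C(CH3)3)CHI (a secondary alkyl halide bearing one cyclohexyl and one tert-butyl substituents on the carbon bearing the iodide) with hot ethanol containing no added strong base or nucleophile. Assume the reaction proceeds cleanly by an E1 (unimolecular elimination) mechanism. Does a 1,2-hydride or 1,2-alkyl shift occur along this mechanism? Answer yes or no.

The first-formed carbocation is secondary.
The adjacent cyclohexyl carbon already bears 2 other carbon substituents and has a hydrogen to migrate; after a 1,2-hydride shift from that carbon the positive charge sits on a tertiary centre.
Tertiary is more stable than secondary, so the shift occurs.

yes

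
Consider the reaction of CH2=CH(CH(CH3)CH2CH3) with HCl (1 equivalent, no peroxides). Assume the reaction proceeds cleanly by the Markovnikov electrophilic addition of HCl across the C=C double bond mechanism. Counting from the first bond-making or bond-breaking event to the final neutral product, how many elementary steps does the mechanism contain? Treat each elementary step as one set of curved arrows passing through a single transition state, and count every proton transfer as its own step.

3

Step 1: The π electrons of the C=C bond attack a proton of HCl; Markovnikov addition places the new C–H on the less-substituted alkene carbon, so the positive charge ends up on the more-substituted carbon — a secondary carbocation. The H–Cl bond breaks heterolytically, releasing Cl⁻.
Step 2: A hydride (H with its bonding pair) migrates from the adjacent sec-butyl carbon to the cationic centre — a 1,2-hydride shift — upgrading the secondary cation to a tertiary one.
Step 3: Cl⁻ captures the cation: a lone pair on Cl⁻ fills the empty p orbital, producing the alkyl halide product.
Total: 3 elementary steps.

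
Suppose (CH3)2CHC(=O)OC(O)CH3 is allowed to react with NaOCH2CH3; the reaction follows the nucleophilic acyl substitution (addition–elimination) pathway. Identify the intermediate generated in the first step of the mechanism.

tetrahedral intermediate

Step 1: A lone pair on the O of CH3CH2O⁻ attacks the electrophilic acyl carbon; the π(C=O) electrons move onto oxygen, giving a tetrahedral intermediate.
After step 1 the species present is a tetrahedral intermediate.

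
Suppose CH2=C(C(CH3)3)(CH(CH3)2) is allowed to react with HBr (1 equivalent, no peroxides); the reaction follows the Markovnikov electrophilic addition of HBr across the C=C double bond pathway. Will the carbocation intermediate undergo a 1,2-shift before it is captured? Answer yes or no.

no

The first-formed carbocation is tertiary.
No single 1,2-shift to an adjacent carbon would produce a more-substituted cation than the one already present, so no rearrangement occurs.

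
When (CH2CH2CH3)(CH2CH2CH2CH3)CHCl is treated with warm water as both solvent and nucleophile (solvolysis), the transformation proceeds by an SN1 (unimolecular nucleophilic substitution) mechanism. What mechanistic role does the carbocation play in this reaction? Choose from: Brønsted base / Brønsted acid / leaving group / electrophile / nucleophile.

electrophile

Step 2: Nucleophilic capture: the oxygen of H2O bonds to the cationic carbon, producing an oxonium-ion intermediate.
The carbocation accepts an electron pair into an empty or π* orbital — it is the electrophile.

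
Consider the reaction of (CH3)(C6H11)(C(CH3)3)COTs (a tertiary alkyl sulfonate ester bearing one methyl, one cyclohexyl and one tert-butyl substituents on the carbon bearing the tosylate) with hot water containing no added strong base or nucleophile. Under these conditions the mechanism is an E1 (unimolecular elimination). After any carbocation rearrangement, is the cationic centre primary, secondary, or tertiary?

Step 1: The C–O bond breaks with both electrons going to the tosylate; TsO⁻ leaves and a tertiary carbocation remains.
No single 1,2-shift to an adjacent carbon would give a more-substituted cation, so no rearrangement occurs.

tertiary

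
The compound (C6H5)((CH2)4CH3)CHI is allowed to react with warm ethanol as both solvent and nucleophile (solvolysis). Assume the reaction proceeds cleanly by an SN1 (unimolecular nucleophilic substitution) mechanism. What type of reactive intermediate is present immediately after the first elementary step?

Step 1: Unassisted departure of I⁻ (taking the C–I bonding pair) generates a secondary carbocation.
After step 1 the species present is a secondary carbocation.

secondary carbocation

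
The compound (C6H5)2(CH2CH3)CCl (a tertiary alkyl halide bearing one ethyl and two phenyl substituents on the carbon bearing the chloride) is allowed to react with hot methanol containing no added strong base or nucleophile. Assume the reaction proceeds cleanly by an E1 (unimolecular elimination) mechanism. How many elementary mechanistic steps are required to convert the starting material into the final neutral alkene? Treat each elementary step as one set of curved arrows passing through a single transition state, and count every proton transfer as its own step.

2

Step 1: Rate-determining heterolysis of the C–Cl bond gives Cl⁻ and a tertiary carbocation.
(No 1,2-shift: no single shift to an adjacent carbon would give a more stable cation.)
Step 2: A weak base (a methanol molecule from the solvent) removes a proton from a carbon adjacent to the cationic centre; the electrons of that C–H bond become the new π(C=C) bond, giving the alkene.
Total: 2 elementary steps.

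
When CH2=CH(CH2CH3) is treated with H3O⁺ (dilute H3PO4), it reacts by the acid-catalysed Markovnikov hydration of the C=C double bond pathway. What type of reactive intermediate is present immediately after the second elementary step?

Step 1: The π electrons of the C=C bond attack a proton of H3O⁺; Markovnikov addition places the new C–H on the less-substituted alkene carbon, so the positive charge ends up on the more-substituted carbon — a secondary carbocation. H2O is released.
Step 2: A lone pair on the oxygen of H2O attacks the carbocation, forming a C–O bond and an oxonium ion (a protonated alcohol).
After step 2 the species present is an oxonium ion.

oxonium ion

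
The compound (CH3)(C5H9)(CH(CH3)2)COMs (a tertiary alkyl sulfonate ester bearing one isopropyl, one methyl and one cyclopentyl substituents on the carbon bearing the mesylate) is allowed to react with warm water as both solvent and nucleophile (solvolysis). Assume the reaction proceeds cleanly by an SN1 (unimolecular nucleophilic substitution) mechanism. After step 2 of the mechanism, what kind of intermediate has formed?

Step 1: Unassisted departure of MsO⁻ (taking the C–O bonding pair) generates a tertiary carbocation.
Step 2: A lone pair on the oxygen of H2O attacks the carbocation, forming a new C–O σ-bond and an oxonium ion.
After step 2 the species present is an oxonium ion.

oxonium ion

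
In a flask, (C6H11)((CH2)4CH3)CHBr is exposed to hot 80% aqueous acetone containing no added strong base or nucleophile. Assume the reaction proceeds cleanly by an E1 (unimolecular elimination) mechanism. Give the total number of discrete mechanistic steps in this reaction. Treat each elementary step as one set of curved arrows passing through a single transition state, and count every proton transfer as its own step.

3

Step 1: Rate-determining heterolysis of the C–Br bond gives Br⁻ and a secondary carbocation.
Step 2: A 1,2-hydride shift from the adjacent cyclohexyl carbon moves the positive charge from the secondary centre to an adjacent carbon, generating a more stable tertiary carbocation.
Step 3: A water molecule (solvent) deprotonates a β-carbon; as the C–H bond breaks, those electrons form the new alkene π bond.
Total: 3 elementary steps.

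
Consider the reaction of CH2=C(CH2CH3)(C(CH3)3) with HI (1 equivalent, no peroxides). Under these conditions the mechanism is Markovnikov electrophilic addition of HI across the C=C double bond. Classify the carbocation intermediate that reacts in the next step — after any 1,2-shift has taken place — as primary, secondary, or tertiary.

tertiary

Step 1: The π electrons of the C=C bond attack a proton of HI; Markovnikov addition places the new C–H on the less-substituted alkene carbon, so the positive charge ends up on the more-substituted carbon — a tertiary carbocation. The H–I bond breaks heterolytically, releasing I⁻.
No single 1,2-shift to an adjacent carbon would give a more-substituted cation, so no rearrangement occurs.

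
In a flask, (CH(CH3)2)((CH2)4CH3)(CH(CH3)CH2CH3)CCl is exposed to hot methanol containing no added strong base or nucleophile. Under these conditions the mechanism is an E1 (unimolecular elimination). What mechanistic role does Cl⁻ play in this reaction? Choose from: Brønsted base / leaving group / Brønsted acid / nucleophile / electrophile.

leaving group

Step 1: Ionisation: the C–Cl σ-bond cleaves heterolytically; both bonding electrons depart with Cl⁻, leaving a tertiary carbocation at the α-carbon.
Cl⁻ departs with both electrons of the breaking σ-bond — that is the definition of a leaving group.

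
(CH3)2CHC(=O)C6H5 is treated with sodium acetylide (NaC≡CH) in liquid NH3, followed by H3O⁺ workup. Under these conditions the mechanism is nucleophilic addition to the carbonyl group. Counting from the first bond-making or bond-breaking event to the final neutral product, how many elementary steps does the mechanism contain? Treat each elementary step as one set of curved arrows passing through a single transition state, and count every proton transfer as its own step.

2

Step 1: Nucleophilic addition: HC≡C⁻ adds to the carbonyl carbon, pushing the π(C=O) electron pair onto oxygen and giving a tetrahedral alkoxide.
Step 2: The alkoxide picks up a proton during H3O⁺ workup to yield a propargyl alcohol.
Total: 2 elementary steps.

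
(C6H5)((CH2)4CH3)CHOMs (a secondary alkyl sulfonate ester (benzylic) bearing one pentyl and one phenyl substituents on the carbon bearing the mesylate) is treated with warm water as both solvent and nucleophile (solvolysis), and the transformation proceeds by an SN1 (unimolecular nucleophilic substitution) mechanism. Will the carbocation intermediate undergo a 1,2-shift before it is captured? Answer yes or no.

The first-formed carbocation is secondary.
No single 1,2-shift to an adjacent carbon would produce a more-substituted cation than the one already present, so no rearrangement occurs.

no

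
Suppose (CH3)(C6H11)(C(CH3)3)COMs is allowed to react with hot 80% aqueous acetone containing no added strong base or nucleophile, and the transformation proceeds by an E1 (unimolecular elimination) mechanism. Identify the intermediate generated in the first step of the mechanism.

Step 1: Unassisted departure of MsO⁻ (taking the C–O bonding pair) generates a tertiary carbocation.
After step 1 the species present is a tertiary carbocation.

tertiary carbocation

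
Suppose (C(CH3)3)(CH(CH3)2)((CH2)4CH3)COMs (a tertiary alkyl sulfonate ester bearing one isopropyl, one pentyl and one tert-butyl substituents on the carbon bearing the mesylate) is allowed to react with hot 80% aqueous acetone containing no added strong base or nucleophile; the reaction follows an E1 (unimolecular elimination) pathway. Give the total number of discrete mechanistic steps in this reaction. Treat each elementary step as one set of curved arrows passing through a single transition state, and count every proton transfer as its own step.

2

Step 1: Unassisted departure of MsO⁻ (taking the C–O bonding pair) generates a tertiary carbocation.
(No 1,2-shift: no single shift to an adjacent carbon would give a more stable cation.)
Step 2: A weak base (a water molecule from the solvent) removes a proton from a carbon adjacent to the cationic centre; the electrons of that C–H bond become the new π(C=C) bond, giving the alkene.
Total: 2 elementary steps.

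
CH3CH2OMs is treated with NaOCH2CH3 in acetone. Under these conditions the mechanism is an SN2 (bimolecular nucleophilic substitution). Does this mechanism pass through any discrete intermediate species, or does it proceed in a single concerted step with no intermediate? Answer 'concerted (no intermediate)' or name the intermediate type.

concerted (no intermediate)

The ethoxide nucleophile donates a lone pair from O to the α-carbon in a backside attack; simultaneously the C–O σ-bond breaks and both of its electrons leave with MsO⁻. One concerted step with inversion of configuration.
All bond changes occur in one transition state; no discrete intermediate is formed.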